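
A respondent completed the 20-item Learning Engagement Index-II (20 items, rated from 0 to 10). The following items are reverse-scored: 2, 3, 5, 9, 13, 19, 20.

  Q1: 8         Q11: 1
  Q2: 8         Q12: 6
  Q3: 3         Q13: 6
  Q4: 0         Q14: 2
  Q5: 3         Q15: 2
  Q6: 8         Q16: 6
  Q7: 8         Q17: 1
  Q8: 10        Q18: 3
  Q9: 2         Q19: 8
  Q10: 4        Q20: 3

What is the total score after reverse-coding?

96

Reversing items 2, 3, 5, 9, 13, 19, and 20 with 10 − raw:
Total = 8 + (10−8) + (10−3) + 0 + (10−3) + 8 + 8 + 10 + (10−2) + 4 + 1 + 6 + (10−6) + 2 + 2 + 6 + 1 + 3 + (10−8) + (10−3)
      = 8 + 2 + 7 + 0 + 7 + 8 + 8 + 10 + 8 + 4 + 1 + 6 + 4 + 2 + 2 + 6 + 1 + 3 + 2 + 7 = 96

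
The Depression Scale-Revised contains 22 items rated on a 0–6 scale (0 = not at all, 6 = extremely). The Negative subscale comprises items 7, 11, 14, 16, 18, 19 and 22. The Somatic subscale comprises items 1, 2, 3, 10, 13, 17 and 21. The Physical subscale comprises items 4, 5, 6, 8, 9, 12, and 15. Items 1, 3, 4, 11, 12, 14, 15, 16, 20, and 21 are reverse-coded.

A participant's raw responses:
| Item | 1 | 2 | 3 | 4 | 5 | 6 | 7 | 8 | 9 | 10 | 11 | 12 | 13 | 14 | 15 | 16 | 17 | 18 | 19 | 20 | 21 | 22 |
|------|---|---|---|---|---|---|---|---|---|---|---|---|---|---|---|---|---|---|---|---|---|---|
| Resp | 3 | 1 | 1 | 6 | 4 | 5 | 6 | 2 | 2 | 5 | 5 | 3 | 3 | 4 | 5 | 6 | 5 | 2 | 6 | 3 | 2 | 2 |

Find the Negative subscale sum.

Negative items: 7, 11, 14, 16, 18, 19, 22.
Of these, items 11, 14, & 16 are reverse-coded; reversed = (0+6) − raw = 6 − raw.
  item 7: 6
  item 11: 6 − 5 = 1
  item 14: 6 − 4 = 2
  item 16: 6 − 6 = 0
  item 18: 2
  item 19: 6
  item 22: 2
Sum = 6 + 1 + 2 + 0 + 2 + 6 + 2 = 19

19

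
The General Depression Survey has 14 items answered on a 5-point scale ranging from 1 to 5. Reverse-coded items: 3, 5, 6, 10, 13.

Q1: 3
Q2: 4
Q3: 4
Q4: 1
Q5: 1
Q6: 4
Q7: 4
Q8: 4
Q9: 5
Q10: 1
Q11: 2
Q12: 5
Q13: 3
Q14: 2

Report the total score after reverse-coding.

Reverse-coded items use 6 − raw:
  item 3: 6 − 4 = 2
  item 5: 6 − 1 = 5
  item 6: 6 − 4 = 2
  item 10: 6 − 1 = 5
  item 13: 6 − 3 = 3
Scored responses: 3, 4, 2, 1, 5, 2, 4, 4, 5, 5, 2, 5, 3, 2
Total = 3 + 4 + 2 + 1 + 5 + 2 + 4 + 4 + 5 + 5 + 2 + 5 + 3 + 2 = 47

47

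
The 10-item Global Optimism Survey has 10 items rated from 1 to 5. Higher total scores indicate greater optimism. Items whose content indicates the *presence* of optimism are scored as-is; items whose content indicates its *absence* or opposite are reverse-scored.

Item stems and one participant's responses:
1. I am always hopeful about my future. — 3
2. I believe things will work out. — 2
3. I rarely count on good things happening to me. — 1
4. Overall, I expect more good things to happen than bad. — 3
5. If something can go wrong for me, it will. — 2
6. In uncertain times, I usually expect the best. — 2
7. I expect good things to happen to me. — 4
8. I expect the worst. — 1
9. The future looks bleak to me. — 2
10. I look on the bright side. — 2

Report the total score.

34

Items 3, 5, 8, 9 describe the absence/opposite of optimism → reverse-score.
reversed = (1+5) − raw = 6 − raw.
  item 1: 3
  item 2: 2
  item 3: 6 − 1 = 5
  item 4: 3
  item 5: 6 − 2 = 4
  item 6: 2
  item 7: 4
  item 8: 6 − 1 = 5
  item 9: 6 − 2 = 4
  item 10: 2
Total = 3 + 2 + 5 + 3 + 4 + 2 + 4 + 5 + 4 + 2 = 34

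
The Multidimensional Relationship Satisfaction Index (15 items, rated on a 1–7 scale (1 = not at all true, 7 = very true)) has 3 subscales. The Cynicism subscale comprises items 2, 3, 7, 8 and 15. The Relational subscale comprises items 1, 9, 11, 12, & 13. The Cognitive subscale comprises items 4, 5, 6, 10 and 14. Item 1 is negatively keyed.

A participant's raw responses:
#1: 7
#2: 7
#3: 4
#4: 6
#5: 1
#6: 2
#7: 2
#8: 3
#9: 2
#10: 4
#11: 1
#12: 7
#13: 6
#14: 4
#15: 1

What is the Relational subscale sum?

17

Relational items: 1, 9, 11, 12, 13.
Of these, item 1 is negatively keyed; reverse-coded value = 8 − response.
  item 1: 8 − 7 = 1
  item 9: 2
  item 11: 1
  item 12: 7
  item 13: 6
Sum = 1 + 2 + 1 + 7 + 6 = 17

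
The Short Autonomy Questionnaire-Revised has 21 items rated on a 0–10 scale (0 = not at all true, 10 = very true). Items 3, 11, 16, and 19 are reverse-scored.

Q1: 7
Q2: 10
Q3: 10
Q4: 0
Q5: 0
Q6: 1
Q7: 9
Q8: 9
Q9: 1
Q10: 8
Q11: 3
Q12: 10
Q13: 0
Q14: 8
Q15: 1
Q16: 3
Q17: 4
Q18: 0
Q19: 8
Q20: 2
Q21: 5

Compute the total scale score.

Reversing items 3, 11, 16, & 19 with 10 − raw:
Total = 7 + 10 + (10−10) + 0 + 0 + 1 + 9 + 9 + 1 + 8 + (10−3) + 10 + 0 + 8 + 1 + (10−3) + 4 + 0 + (10−8) + 2 + 5
      = 7 + 10 + 0 + 0 + 0 + 1 + 9 + 9 + 1 + 8 + 7 + 10 + 0 + 8 + 1 + 7 + 4 + 0 + 2 + 2 + 5 = 91

91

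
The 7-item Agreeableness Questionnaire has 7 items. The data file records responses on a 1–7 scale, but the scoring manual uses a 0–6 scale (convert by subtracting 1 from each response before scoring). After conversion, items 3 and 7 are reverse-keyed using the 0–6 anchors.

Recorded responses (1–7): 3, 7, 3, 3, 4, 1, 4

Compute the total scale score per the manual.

20

Convert to 0–6: 2, 6, 2, 2, 3, 0, 3
Reverse-coded (on a 0–6 scale, reversed = 6 − raw):
  item 3: 6 − 2 = 4
  item 7: 6 − 3 = 3
Scored: 2, 6, 4, 2, 3, 0, 3
Total = 20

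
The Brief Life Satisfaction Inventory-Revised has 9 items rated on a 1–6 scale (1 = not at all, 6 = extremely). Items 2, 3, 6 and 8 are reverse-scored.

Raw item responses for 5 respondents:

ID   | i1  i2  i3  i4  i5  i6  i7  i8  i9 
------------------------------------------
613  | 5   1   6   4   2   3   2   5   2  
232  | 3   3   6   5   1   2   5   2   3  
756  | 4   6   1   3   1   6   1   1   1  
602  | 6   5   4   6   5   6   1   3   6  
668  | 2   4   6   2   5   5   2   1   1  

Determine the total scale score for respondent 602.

34

Respondent 602 raw: 6, 5, 4, 6, 5, 6, 1, 3, 6.
Reverse-coded (reverse-coded value = 7 − response):
  item 1: 6
  item 2: 7 − 5 = 2
  item 3: 7 − 4 = 3
  item 4: 6
  item 5: 5
  item 6: 7 − 6 = 1
  item 7: 1
  item 8: 7 − 3 = 4
  item 9: 6
Sum = 6 + 2 + 3 + 6 + 5 + 1 + 1 + 4 + 6 = 34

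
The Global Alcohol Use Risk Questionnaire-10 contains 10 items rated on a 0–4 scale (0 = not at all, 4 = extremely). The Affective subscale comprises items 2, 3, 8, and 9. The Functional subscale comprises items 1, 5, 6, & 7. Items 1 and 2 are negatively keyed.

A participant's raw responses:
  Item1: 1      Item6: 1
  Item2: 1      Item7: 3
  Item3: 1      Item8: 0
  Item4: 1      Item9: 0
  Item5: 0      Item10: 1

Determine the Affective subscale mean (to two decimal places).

Affective items: 2, 3, 8, 9.
Of these, item 2 is negatively keyed; on a 0–4 scale, reversed = 4 − raw.
  item 2: 4 − 1 = 3
  item 3: 1
  item 8: 0
  item 9: 0
Sum = 3 + 1 + 0 + 0 = 4
Mean = 4 / 4 = 1.00

1.00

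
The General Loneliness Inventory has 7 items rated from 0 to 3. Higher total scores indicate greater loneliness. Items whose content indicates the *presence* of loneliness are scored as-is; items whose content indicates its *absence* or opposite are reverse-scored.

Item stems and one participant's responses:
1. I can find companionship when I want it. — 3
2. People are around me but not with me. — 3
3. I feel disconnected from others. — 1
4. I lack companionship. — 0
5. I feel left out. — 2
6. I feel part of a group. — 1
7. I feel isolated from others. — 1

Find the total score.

Items 1, 6 describe the absence/opposite of loneliness → reverse-score.
on a 0–3 scale, reversed = 3 − raw.
  item 1: 3 − 3 = 0
  item 2: 3
  item 3: 1
  item 4: 0
  item 5: 2
  item 6: 3 − 1 = 2
  item 7: 1
Total = 0 + 3 + 1 + 0 + 2 + 2 + 1 = 9

9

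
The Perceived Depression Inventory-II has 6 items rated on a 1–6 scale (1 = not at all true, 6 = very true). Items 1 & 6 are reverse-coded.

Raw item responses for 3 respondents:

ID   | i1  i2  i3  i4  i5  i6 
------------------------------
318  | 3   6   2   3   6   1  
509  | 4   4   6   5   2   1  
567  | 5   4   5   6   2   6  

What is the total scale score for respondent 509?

26

Respondent 509 raw: 4, 4, 6, 5, 2, 1.
Reverse-coded (reversed = (1+6) − raw = 7 − raw):
  item 1: 7 − 4 = 3
  item 2: 4
  item 3: 6
  item 4: 5
  item 5: 2
  item 6: 7 − 1 = 6
Sum = 3 + 4 + 6 + 5 + 2 + 6 = 26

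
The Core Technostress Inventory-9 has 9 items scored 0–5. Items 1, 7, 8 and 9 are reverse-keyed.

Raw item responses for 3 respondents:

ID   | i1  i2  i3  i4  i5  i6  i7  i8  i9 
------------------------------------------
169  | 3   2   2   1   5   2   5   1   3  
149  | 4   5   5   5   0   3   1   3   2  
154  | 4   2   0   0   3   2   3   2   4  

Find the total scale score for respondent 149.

28

Respondent 149 raw: 4, 5, 5, 5, 0, 3, 1, 3, 2.
Reverse-coded (reverse-coded value = 5 − response):
  item 1: 5 − 4 = 1
  item 2: 5
  item 3: 5
  item 4: 5
  item 5: 0
  item 6: 3
  item 7: 5 − 1 = 4
  item 8: 5 − 3 = 2
  item 9: 5 − 2 = 3
Sum = 1 + 5 + 5 + 5 + 0 + 3 + 4 + 2 + 3 = 28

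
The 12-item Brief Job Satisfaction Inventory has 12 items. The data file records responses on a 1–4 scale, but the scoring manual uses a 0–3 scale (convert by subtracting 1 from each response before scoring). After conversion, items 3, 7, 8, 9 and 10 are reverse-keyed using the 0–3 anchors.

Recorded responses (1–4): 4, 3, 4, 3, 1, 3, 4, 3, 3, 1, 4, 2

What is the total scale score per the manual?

18

Convert to 0–3: 3, 2, 3, 2, 0, 2, 3, 2, 2, 0, 3, 1
Reverse-coded (reverse-coded value = 3 − response):
  item 3: 3 − 3 = 0
  item 7: 3 − 3 = 0
  item 8: 3 − 2 = 1
  item 9: 3 − 2 = 1
  item 10: 3 − 0 = 3
Scored: 3, 2, 0, 2, 0, 2, 0, 1, 1, 3, 3, 1
Total = 18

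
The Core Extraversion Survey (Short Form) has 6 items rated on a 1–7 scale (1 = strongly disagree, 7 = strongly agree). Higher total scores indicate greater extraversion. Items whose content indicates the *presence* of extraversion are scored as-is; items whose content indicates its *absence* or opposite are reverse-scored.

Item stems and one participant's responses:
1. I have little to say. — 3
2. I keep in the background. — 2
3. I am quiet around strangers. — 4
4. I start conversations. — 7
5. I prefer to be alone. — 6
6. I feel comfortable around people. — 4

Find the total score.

Items 1, 2, 3, 5 describe the absence/opposite of extraversion → reverse-score.
on a 1–7 scale, reversed = 8 − raw.
  item 1: 8 − 3 = 5
  item 2: 8 − 2 = 6
  item 3: 8 − 4 = 4
  item 4: 7
  item 5: 8 − 6 = 2
  item 6: 4
Total = 5 + 6 + 4 + 7 + 2 + 4 = 28

28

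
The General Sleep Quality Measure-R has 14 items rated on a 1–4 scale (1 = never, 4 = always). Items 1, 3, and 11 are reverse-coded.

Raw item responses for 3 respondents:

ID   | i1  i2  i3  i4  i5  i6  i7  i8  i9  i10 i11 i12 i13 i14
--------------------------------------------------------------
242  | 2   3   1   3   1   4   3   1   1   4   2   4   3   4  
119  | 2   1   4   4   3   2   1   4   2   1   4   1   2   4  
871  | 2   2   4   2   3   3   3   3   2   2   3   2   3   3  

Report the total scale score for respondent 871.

Respondent 871 raw: 2, 2, 4, 2, 3, 3, 3, 3, 2, 2, 3, 2, 3, 3.
Reverse-coded (reversed = (1+4) − raw = 5 − raw):
  item 1: 5 − 2 = 3
  item 2: 2
  item 3: 5 − 4 = 1
  item 4: 2
  item 5: 3
  item 6: 3
  item 7: 3
  item 8: 3
  item 9: 2
  item 10: 2
  item 11: 5 − 3 = 2
  item 12: 2
  item 13: 3
  item 14: 3
Sum = 3 + 2 + 1 + 2 + 3 + 3 + 3 + 3 + 2 + 2 + 2 + 2 + 3 + 3 = 34

34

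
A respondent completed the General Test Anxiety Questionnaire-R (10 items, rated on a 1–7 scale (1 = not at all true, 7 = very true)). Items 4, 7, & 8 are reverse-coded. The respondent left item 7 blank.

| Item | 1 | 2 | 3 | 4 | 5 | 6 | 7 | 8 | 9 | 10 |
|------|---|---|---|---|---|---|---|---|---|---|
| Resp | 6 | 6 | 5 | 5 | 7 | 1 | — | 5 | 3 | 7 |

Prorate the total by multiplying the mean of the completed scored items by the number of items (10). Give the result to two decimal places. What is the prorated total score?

45.56

Reverse-coded (on a 1–7 scale, reversed = 8 − raw):
  item 4: 8 − 5 = 3
  item 8: 8 − 5 = 3
Completed scored items (9 of 10): 6, 6, 5, 3, 7, 1, 3, 3, 7; sum = 41.
Person mean = 41 / 9 ≈ 4.5556
Prorated total = (41 / 9) × 10 = 45.56 (to 2 dp)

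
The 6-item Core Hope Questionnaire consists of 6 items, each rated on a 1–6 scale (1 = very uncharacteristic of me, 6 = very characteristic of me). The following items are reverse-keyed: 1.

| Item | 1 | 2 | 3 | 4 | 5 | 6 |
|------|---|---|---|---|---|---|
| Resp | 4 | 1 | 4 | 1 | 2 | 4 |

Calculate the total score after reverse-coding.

Reversing item 1 with 7 − raw:
Total = (7−4) + 1 + 4 + 1 + 2 + 4
      = 3 + 1 + 4 + 1 + 2 + 4 = 15

15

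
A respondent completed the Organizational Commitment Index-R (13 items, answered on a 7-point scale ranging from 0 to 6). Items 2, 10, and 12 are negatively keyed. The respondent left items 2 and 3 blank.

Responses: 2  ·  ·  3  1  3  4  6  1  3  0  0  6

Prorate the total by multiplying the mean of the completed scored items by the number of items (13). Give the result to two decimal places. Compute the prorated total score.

41.36

Reverse-coded (on a 0–6 scale, reversed = 6 − raw):
  item 10: 6 − 3 = 3
  item 12: 6 − 0 = 6
Completed scored items (11 of 13): 2, 3, 1, 3, 4, 6, 1, 3, 0, 6, 6; sum = 35.
Person mean = 35 / 11 ≈ 3.1818
Prorated total = (35 / 11) × 13 = 41.36 (to 2 dp)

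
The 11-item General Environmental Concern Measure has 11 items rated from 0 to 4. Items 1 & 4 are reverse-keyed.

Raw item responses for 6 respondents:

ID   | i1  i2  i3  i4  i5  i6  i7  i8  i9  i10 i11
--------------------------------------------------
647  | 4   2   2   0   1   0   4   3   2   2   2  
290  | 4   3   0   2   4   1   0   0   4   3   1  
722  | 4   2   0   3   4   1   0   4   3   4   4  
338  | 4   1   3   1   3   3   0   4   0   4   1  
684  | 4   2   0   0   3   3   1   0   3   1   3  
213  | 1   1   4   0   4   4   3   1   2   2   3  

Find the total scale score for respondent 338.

Respondent 338 raw: 4, 1, 3, 1, 3, 3, 0, 4, 0, 4, 1.
Reverse-coded (on a 0–4 scale, reversed = 4 − raw):
  item 1: 4 − 4 = 0
  item 2: 1
  item 3: 3
  item 4: 4 − 1 = 3
  item 5: 3
  item 6: 3
  item 7: 0
  item 8: 4
  item 9: 0
  item 10: 4
  item 11: 1
Sum = 0 + 1 + 3 + 3 + 3 + 3 + 0 + 4 + 0 + 4 + 1 = 22

22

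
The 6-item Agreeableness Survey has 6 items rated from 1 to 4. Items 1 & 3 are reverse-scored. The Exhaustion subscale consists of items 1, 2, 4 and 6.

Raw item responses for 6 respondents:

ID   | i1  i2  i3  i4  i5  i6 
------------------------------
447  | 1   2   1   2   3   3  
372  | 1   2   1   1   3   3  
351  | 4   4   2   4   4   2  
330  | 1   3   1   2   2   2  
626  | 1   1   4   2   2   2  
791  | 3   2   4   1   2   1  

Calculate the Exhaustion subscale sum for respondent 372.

Respondent 372 raw: 1, 2, 1, 1, 3, 3.
Exhaustion items: 1, 2, 4, 6.
Reverse-coded (reversed = (1+4) − raw = 5 − raw):
  item 1: 5 − 1 = 4
  item 2: 2
  item 4: 1
  item 6: 3
Sum = 4 + 2 + 1 + 3 = 10

10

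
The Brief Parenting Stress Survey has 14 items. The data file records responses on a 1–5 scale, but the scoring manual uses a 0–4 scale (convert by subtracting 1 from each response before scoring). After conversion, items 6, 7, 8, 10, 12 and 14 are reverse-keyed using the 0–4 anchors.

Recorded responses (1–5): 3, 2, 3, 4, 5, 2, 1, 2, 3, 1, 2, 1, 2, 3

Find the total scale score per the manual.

36

Convert to 0–4: 2, 1, 2, 3, 4, 1, 0, 1, 2, 0, 1, 0, 1, 2
Reverse-coded (reversed = (0+4) − raw = 4 − raw):
  item 6: 4 − 1 = 3
  item 7: 4 − 0 = 4
  item 8: 4 − 1 = 3
  item 10: 4 − 0 = 4
  item 12: 4 − 0 = 4
  item 14: 4 − 2 = 2
Scored: 2, 1, 2, 3, 4, 3, 4, 3, 2, 4, 1, 4, 1, 2
Total = 36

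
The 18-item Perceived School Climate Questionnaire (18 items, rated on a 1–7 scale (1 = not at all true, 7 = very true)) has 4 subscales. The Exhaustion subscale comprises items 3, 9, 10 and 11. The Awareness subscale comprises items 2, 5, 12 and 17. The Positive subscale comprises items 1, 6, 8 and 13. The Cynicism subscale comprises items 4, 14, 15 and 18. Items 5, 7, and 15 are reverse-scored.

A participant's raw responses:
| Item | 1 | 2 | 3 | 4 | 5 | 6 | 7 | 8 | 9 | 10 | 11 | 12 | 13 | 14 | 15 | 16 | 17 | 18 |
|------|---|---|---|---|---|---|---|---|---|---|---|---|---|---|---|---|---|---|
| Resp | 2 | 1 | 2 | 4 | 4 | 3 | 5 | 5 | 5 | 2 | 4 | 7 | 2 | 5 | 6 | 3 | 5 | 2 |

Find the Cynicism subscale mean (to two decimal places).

3.25

Cynicism items: 4, 14, 15, 18.
Of these, item 15 is reverse-scored; on a 1–7 scale, reversed = 8 − raw.
  item 4: 4
  item 14: 5
  item 15: 8 − 6 = 2
  item 18: 2
Sum = 4 + 5 + 2 + 2 = 13
Mean = 13 / 4 = 3.25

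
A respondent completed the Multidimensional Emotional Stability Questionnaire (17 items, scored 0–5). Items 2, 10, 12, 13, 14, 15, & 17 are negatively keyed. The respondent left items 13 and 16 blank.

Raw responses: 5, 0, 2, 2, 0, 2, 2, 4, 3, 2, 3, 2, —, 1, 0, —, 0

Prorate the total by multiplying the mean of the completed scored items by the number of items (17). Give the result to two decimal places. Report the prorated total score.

54.40

Reverse-coded (reverse-coded value = 5 − response):
  item 2: 5 − 0 = 5
  item 10: 5 − 2 = 3
  item 12: 5 − 2 = 3
  item 14: 5 − 1 = 4
  item 15: 5 − 0 = 5
  item 17: 5 − 0 = 5
Completed scored items (15 of 17): 5, 5, 2, 2, 0, 2, 2, 4, 3, 3, 3, 3, 4, 5, 5; sum = 48.
Person mean = 48 / 15 ≈ 3.2000
Prorated total = (48 / 15) × 17 = 54.40 (to 2 dp)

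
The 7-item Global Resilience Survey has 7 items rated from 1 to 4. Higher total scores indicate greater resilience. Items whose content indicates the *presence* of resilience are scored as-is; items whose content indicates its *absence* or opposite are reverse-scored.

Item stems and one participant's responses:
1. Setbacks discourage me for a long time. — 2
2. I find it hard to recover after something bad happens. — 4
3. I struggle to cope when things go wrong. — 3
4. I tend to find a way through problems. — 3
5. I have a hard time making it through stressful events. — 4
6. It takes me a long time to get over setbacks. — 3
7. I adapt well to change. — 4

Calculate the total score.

Items 1, 2, 3, 5, 6 describe the absence/opposite of resilience → reverse-score.
reverse-coded value = 5 − response.
  item 1: 5 − 2 = 3
  item 2: 5 − 4 = 1
  item 3: 5 − 3 = 2
  item 4: 3
  item 5: 5 − 4 = 1
  item 6: 5 − 3 = 2
  item 7: 4
Total = 3 + 1 + 2 + 3 + 1 + 2 + 4 = 16

16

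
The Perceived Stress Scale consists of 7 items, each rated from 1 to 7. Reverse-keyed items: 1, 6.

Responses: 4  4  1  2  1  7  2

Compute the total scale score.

Reversing items 1 & 6 with 8 − raw:
Total = (8−4) + 4 + 1 + 2 + 1 + (8−7) + 2
      = 4 + 4 + 1 + 2 + 1 + 1 + 2 = 15

15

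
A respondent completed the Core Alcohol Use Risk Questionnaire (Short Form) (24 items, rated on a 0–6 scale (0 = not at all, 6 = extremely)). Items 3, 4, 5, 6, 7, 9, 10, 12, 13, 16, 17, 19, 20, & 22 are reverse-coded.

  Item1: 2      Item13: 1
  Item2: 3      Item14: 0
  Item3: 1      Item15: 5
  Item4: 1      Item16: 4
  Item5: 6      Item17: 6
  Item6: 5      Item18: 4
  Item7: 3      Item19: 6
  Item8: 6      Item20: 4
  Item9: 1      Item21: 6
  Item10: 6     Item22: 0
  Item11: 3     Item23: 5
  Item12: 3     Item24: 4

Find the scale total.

75

Apply reverse scoring (reverse-coded value = 6 − response):
  item 3: 6 − 1 = 5
  item 4: 6 − 1 = 5
  item 5: 6 − 6 = 0
  item 6: 6 − 5 = 1
  item 7: 6 − 3 = 3
  item 9: 6 − 1 = 5
  item 10: 6 − 6 = 0
  item 12: 6 − 3 = 3
  item 13: 6 − 1 = 5
  item 16: 6 − 4 = 2
  item 17: 6 − 6 = 0
  item 19: 6 − 6 = 0
  item 20: 6 − 4 = 2
  item 22: 6 − 0 = 6
After reverse-coding: 2, 3, 5, 5, 0, 1, 3, 6, 5, 0, 3, 3, 5, 0, 5, 2, 0, 4, 0, 2, 6, 6, 5, 4
Total = 2 + 3 + 5 + 5 + 0 + 1 + 3 + 6 + 5 + 0 + 3 + 3 + 5 + 0 + 5 + 2 + 0 + 4 + 0 + 2 + 6 + 6 + 5 + 4 = 75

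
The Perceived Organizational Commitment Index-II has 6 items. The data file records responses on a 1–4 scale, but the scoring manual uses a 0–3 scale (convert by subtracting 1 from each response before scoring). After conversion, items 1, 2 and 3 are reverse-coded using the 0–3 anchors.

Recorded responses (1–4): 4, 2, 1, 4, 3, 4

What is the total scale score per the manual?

13

Convert to 0–3: 3, 1, 0, 3, 2, 3
Reverse-coded (reversed = (0+3) − raw = 3 − raw):
  item 1: 3 − 3 = 0
  item 2: 3 − 1 = 2
  item 3: 3 − 0 = 3
Scored: 0, 2, 3, 3, 2, 3
Total = 13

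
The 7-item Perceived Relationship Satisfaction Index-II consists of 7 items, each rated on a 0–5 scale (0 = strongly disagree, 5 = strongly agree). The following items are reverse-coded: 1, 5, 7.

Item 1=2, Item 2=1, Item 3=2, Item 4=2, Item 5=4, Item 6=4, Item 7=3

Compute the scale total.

15

Reverse-coded items use 5 − raw:
  item 1: 5 − 2 = 3
  item 5: 5 − 4 = 1
  item 7: 5 − 3 = 2
Scored items: 3, 1, 2, 2, 1, 4, 2
Total = 3 + 1 + 2 + 2 + 1 + 4 + 2 = 15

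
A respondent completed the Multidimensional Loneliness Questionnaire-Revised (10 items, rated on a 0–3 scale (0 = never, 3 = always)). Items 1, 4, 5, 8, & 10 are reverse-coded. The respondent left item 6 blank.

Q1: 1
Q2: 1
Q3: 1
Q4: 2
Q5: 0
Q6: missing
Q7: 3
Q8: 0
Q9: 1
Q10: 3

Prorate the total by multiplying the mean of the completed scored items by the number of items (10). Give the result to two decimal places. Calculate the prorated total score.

16.67

Reverse-coded (on a 0–3 scale, reversed = 3 − raw):
  item 1: 3 − 1 = 2
  item 4: 3 − 2 = 1
  item 5: 3 − 0 = 3
  item 8: 3 − 0 = 3
  item 10: 3 − 3 = 0
Completed scored items (9 of 10): 2, 1, 1, 1, 3, 3, 3, 1, 0; sum = 15.
Person mean = 15 / 9 ≈ 1.6667
Prorated total = (15 / 9) × 10 = 16.67 (to 2 dp)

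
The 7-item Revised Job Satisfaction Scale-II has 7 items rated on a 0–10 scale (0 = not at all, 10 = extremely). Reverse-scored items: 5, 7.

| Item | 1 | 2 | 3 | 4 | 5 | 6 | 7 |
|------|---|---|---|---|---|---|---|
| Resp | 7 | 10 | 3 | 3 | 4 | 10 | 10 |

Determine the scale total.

39

Raw sum = 47. Reverse-scored items: 5, 7; their raw sum = 14.
Each reversal replaces raw with 10 − raw, changing the total by 10 − 2·raw per item.
Total = 47 + 2·10 − 2·14 = 47 + 20 − 28 = 39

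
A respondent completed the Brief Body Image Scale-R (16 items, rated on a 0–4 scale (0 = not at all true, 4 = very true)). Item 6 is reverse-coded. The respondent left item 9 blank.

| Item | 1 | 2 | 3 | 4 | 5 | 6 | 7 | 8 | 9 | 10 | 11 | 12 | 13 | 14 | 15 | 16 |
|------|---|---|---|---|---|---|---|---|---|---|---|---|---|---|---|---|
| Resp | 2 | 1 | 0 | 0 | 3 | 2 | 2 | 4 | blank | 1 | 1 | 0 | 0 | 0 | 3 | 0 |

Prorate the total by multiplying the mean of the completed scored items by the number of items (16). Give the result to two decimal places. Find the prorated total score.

Reverse-coded (reversed = (0+4) − raw = 4 − raw):
  item 6: 4 − 2 = 2
Completed scored items (15 of 16): 2, 1, 0, 0, 3, 2, 2, 4, 1, 1, 0, 0, 0, 3, 0; sum = 19.
Person mean = 19 / 15 ≈ 1.2667
Prorated total = (19 / 15) × 16 = 20.27 (to 2 dp)

20.27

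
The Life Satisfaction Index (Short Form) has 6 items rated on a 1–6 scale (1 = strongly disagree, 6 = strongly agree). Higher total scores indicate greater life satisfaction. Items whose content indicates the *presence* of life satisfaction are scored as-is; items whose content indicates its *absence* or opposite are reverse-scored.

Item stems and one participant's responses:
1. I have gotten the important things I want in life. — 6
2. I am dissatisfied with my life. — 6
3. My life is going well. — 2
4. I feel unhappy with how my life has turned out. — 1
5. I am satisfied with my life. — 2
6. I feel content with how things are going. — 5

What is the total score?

Items 2, 4 describe the absence/opposite of life satisfaction → reverse-score.
on a 1–6 scale, reversed = 7 − raw.
  item 1: 6
  item 2: 7 − 6 = 1
  item 3: 2
  item 4: 7 − 1 = 6
  item 5: 2
  item 6: 5
Total = 6 + 1 + 2 + 6 + 2 + 5 = 22

22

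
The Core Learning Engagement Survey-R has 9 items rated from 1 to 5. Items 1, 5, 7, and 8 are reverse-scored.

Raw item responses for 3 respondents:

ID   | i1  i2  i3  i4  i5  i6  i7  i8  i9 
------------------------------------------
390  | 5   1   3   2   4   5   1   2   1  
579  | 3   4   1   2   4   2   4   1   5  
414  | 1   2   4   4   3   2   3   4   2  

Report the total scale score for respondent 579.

Respondent 579 raw: 3, 4, 1, 2, 4, 2, 4, 1, 5.
Reverse-coded (reversed = (1+5) − raw = 6 − raw):
  item 1: 6 − 3 = 3
  item 2: 4
  item 3: 1
  item 4: 2
  item 5: 6 − 4 = 2
  item 6: 2
  item 7: 6 − 4 = 2
  item 8: 6 − 1 = 5
  item 9: 5
Sum = 3 + 4 + 1 + 2 + 2 + 2 + 2 + 5 + 5 = 26

26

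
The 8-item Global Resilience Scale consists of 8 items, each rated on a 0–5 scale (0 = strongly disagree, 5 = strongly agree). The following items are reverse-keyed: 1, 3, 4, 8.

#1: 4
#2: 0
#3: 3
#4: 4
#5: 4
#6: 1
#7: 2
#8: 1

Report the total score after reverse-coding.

Reverse-coded items (reverse-coded value = 5 − response):
  item 1: 5 − 4 = 1
  item 3: 5 − 3 = 2
  item 4: 5 − 4 = 1
  item 8: 5 − 1 = 4
Scored responses: 1, 0, 2, 1, 4, 1, 2, 4
Total = 1 + 0 + 2 + 1 + 4 + 1 + 2 + 4 = 15

15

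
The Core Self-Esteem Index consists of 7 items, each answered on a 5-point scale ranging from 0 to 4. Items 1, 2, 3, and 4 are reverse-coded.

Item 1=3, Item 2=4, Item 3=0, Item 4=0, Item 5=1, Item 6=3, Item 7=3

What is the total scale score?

Raw sum = 14. Reverse-coded items: 1, 2, 3, 4; their raw sum = 7.
Each reversal replaces raw with 4 − raw, changing the total by 4 − 2·raw per item.
Total = 14 + 4·4 − 2·7 = 14 + 16 − 14 = 16

16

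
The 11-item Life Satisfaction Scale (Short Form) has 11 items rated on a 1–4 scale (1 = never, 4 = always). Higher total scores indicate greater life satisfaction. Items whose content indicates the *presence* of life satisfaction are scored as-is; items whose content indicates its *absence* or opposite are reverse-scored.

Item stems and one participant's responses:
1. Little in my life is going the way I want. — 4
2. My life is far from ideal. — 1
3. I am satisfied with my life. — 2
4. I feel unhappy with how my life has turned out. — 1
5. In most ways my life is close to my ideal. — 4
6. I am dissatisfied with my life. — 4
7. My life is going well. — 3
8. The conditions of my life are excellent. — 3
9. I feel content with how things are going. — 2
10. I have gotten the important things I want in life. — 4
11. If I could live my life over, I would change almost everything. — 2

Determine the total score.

Items 1, 2, 4, 6, 11 describe the absence/opposite of life satisfaction → reverse-score.
on a 1–4 scale, reversed = 5 − raw.
  item 1: 5 − 4 = 1
  item 2: 5 − 1 = 4
  item 3: 2
  item 4: 5 − 1 = 4
  item 5: 4
  item 6: 5 − 4 = 1
  item 7: 3
  item 8: 3
  item 9: 2
  item 10: 4
  item 11: 5 − 2 = 3
Total = 1 + 4 + 2 + 4 + 4 + 1 + 3 + 3 + 2 + 4 + 3 = 31

31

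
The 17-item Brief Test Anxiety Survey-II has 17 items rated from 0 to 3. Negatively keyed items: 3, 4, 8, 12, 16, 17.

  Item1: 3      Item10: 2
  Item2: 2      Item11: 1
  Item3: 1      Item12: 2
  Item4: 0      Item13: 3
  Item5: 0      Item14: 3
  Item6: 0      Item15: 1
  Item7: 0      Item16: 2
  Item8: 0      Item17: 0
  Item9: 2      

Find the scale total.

Apply reverse scoring (on a 0–3 scale, reversed = 3 − raw):
  item 3: 3 − 1 = 2
  item 4: 3 − 0 = 3
  item 8: 3 − 0 = 3
  item 12: 3 − 2 = 1
  item 16: 3 − 2 = 1
  item 17: 3 − 0 = 3
Scored items: 3, 2, 2, 3, 0, 0, 0, 3, 2, 2, 1, 1, 3, 3, 1, 1, 3
Total = 3 + 2 + 2 + 3 + 0 + 0 + 0 + 3 + 2 + 2 + 1 + 1 + 3 + 3 + 1 + 1 + 3 = 30

30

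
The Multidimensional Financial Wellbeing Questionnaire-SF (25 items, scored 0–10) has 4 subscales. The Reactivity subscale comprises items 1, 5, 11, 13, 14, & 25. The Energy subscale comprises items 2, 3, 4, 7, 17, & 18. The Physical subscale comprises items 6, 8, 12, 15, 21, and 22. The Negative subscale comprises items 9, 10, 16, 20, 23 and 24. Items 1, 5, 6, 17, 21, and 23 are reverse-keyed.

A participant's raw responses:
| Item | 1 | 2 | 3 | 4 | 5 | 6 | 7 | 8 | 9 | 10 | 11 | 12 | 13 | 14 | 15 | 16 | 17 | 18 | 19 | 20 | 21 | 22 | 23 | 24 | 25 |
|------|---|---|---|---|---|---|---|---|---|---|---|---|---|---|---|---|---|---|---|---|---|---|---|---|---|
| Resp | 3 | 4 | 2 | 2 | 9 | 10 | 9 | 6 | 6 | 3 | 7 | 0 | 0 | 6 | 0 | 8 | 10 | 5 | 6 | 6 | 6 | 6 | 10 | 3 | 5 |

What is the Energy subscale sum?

22

Energy items: 2, 3, 4, 7, 17, 18.
Of these, item 17 is reverse-keyed; on a 0–10 scale, reversed = 10 − raw.
  item 2: 4
  item 3: 2
  item 4: 2
  item 7: 9
  item 17: 10 − 10 = 0
  item 18: 5
Sum = 4 + 2 + 2 + 9 + 0 + 5 = 22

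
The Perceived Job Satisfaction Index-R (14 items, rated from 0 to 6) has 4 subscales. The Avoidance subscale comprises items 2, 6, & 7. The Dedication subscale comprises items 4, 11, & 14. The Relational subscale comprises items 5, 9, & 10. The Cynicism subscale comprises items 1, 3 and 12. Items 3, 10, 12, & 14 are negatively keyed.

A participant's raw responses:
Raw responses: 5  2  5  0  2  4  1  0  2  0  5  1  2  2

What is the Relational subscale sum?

Relational items: 5, 9, 10.
Of these, item 10 is negatively keyed; reversed = (0+6) − raw = 6 − raw.
  item 5: 2
  item 9: 2
  item 10: 6 − 0 = 6
Sum = 2 + 2 + 6 = 10

10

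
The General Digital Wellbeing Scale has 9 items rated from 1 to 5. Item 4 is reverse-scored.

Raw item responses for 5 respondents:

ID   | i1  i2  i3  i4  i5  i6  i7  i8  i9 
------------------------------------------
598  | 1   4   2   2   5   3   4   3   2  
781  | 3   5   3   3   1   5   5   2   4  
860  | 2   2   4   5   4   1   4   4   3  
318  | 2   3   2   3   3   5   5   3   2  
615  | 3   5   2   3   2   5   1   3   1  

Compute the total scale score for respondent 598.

Respondent 598 raw: 1, 4, 2, 2, 5, 3, 4, 3, 2.
Reverse-coded (reversed = (1+5) − raw = 6 − raw):
  item 1: 1
  item 2: 4
  item 3: 2
  item 4: 6 − 2 = 4
  item 5: 5
  item 6: 3
  item 7: 4
  item 8: 3
  item 9: 2
Sum = 1 + 4 + 2 + 4 + 5 + 3 + 4 + 3 + 2 = 28

28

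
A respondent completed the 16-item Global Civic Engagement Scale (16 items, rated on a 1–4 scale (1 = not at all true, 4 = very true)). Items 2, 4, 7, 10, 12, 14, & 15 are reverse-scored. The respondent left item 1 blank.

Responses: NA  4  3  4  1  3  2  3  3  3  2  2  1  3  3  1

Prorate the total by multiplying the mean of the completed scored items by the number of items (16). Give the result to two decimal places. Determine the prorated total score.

33.07

Reverse-coded (on a 1–4 scale, reversed = 5 − raw):
  item 2: 5 − 4 = 1
  item 4: 5 − 4 = 1
  item 7: 5 − 2 = 3
  item 10: 5 − 3 = 2
  item 12: 5 − 2 = 3
  item 14: 5 − 3 = 2
  item 15: 5 − 3 = 2
Completed scored items (15 of 16): 1, 3, 1, 1, 3, 3, 3, 3, 2, 2, 3, 1, 2, 2, 1; sum = 31.
Person mean = 31 / 15 ≈ 2.0667
Prorated total = (31 / 15) × 16 = 33.07 (to 2 dp)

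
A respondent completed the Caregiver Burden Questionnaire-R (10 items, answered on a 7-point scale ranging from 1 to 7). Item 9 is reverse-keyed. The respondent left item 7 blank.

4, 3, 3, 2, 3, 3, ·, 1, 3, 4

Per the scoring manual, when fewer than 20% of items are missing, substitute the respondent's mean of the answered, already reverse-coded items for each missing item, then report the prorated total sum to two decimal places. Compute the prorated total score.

31.11

Reverse-coded (reverse-coded value = 8 − response):
  item 9: 8 − 3 = 5
Completed scored items (9 of 10): 4, 3, 3, 2, 3, 3, 1, 5, 4; sum = 28.
Person mean = 28 / 9 ≈ 3.1111
Prorated total = (28 / 9) × 10 = 31.11 (to 2 dp)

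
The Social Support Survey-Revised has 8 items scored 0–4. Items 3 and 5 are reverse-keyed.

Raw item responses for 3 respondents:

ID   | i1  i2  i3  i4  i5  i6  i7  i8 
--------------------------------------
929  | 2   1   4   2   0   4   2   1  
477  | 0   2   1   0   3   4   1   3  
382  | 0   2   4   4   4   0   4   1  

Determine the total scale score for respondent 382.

11

Respondent 382 raw: 0, 2, 4, 4, 4, 0, 4, 1.
Reverse-coded (on a 0–4 scale, reversed = 4 − raw):
  item 1: 0
  item 2: 2
  item 3: 4 − 4 = 0
  item 4: 4
  item 5: 4 − 4 = 0
  item 6: 0
  item 7: 4
  item 8: 1
Sum = 0 + 2 + 0 + 4 + 0 + 0 + 4 + 1 = 11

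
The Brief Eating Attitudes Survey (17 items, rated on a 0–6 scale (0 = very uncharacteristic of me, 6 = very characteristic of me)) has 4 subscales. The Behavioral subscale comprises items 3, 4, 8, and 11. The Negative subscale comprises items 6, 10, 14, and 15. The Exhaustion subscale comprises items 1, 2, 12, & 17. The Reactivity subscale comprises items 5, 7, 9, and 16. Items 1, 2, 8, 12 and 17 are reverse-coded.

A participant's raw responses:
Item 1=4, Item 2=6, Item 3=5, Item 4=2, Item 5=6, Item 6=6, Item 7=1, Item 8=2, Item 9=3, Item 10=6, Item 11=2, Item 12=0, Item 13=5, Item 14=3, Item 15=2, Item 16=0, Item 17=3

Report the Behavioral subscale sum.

13

Behavioral items: 3, 4, 8, 11.
Of these, item 8 is reverse-coded; on a 0–6 scale, reversed = 6 − raw.
  item 3: 5
  item 4: 2
  item 8: 6 − 2 = 4
  item 11: 2
Sum = 5 + 2 + 4 + 2 = 13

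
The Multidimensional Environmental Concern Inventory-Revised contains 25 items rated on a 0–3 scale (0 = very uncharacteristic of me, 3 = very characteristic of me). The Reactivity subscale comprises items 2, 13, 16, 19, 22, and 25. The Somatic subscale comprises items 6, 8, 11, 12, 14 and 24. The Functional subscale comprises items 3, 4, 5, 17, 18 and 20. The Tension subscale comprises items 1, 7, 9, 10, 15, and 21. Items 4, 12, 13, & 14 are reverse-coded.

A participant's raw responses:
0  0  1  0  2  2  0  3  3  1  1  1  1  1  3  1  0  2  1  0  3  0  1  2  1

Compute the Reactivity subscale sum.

Reactivity items: 2, 13, 16, 19, 22, 25.
Of these, item 13 is reverse-coded; on a 0–3 scale, reversed = 3 − raw.
  item 2: 0
  item 13: 3 − 1 = 2
  item 16: 1
  item 19: 1
  item 22: 0
  item 25: 1
Sum = 0 + 2 + 1 + 1 + 0 + 1 = 5

5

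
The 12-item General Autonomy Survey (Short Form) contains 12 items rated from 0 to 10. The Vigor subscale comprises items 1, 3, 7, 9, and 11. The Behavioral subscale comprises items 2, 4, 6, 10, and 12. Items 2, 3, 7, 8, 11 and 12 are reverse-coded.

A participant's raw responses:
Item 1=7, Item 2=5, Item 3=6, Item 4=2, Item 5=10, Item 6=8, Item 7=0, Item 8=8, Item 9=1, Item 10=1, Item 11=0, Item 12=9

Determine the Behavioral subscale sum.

Behavioral items: 2, 4, 6, 10, 12.
Of these, items 2 & 12 are reverse-coded; reversed = (0+10) − raw = 10 − raw.
  item 2: 10 − 5 = 5
  item 4: 2
  item 6: 8
  item 10: 1
  item 12: 10 − 9 = 1
Sum = 5 + 2 + 8 + 1 + 1 = 17

17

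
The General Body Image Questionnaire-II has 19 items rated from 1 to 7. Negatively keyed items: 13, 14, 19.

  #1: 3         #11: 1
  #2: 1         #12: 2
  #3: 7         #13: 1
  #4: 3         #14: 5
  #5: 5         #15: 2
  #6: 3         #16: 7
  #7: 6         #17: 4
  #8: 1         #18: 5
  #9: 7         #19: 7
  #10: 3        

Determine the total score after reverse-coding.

Reverse-coded items (on a 1–7 scale, reversed = 8 − raw):
  item 13: 8 − 1 = 7
  item 14: 8 − 5 = 3
  item 19: 8 − 7 = 1
After reverse-coding: 3, 1, 7, 3, 5, 3, 6, 1, 7, 3, 1, 2, 7, 3, 2, 7, 4, 5, 1
Total = 3 + 1 + 7 + 3 + 5 + 3 + 6 + 1 + 7 + 3 + 1 + 2 + 7 + 3 + 2 + 7 + 4 + 5 + 1 = 71

71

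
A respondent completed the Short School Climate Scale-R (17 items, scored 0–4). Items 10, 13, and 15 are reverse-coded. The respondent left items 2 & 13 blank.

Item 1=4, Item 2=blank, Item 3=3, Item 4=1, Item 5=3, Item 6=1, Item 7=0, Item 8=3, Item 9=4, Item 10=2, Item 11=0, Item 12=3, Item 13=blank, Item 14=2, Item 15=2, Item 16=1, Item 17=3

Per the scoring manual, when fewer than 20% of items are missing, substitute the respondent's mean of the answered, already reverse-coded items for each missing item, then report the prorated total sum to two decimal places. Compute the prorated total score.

Reverse-coded (on a 0–4 scale, reversed = 4 − raw):
  item 10: 4 − 2 = 2
  item 15: 4 − 2 = 2
Completed scored items (15 of 17): 4, 3, 1, 3, 1, 0, 3, 4, 2, 0, 3, 2, 2, 1, 3; sum = 32.
Person mean = 32 / 15 ≈ 2.1333
Prorated total = (32 / 15) × 17 = 36.27 (to 2 dp)

36.27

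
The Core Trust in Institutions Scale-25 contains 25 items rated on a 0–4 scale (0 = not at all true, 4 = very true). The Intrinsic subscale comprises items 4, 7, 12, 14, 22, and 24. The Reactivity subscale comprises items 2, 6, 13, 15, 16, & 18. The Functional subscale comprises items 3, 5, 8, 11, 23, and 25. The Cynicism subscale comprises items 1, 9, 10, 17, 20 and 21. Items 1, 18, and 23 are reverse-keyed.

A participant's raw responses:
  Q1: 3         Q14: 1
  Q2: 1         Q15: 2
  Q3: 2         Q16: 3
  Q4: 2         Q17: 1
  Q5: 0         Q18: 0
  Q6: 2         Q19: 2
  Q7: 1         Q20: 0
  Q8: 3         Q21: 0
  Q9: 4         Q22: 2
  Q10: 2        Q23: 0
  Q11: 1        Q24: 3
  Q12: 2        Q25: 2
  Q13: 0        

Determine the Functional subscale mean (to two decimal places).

Functional items: 3, 5, 8, 11, 23, 25.
Of these, item 23 is reverse-keyed; on a 0–4 scale, reversed = 4 − raw.
  item 3: 2
  item 5: 0
  item 8: 3
  item 11: 1
  item 23: 4 − 0 = 4
  item 25: 2
Sum = 2 + 0 + 3 + 1 + 4 + 2 = 12
Mean = 12 / 6 = 2.00

2.00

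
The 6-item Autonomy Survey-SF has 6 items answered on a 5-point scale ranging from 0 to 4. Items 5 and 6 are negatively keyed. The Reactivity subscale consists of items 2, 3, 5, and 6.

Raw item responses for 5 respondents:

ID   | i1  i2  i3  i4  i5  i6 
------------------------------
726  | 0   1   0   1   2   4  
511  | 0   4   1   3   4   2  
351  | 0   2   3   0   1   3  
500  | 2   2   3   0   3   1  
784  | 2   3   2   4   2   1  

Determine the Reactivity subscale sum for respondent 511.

7

Respondent 511 raw: 0, 4, 1, 3, 4, 2.
Reactivity items: 2, 3, 5, 6.
Reverse-coded (reverse-coded value = 4 − response):
  item 2: 4
  item 3: 1
  item 5: 4 − 4 = 0
  item 6: 4 − 2 = 2
Sum = 4 + 1 + 0 + 2 = 7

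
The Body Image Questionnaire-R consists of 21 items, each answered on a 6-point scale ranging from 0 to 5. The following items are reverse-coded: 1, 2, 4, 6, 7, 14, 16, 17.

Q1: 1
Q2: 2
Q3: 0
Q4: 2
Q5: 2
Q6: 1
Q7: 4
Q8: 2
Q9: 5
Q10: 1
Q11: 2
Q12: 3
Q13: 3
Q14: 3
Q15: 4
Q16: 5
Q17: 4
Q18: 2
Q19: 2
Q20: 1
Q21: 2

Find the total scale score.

47

Raw sum = 51. Reverse-coded items: 1, 2, 4, 6, 7, 14, 16, 17; their raw sum = 22.
Each reversal replaces raw with 5 − raw, changing the total by 5 − 2·raw per item.
Total = 51 + 8·5 − 2·22 = 51 + 40 − 44 = 47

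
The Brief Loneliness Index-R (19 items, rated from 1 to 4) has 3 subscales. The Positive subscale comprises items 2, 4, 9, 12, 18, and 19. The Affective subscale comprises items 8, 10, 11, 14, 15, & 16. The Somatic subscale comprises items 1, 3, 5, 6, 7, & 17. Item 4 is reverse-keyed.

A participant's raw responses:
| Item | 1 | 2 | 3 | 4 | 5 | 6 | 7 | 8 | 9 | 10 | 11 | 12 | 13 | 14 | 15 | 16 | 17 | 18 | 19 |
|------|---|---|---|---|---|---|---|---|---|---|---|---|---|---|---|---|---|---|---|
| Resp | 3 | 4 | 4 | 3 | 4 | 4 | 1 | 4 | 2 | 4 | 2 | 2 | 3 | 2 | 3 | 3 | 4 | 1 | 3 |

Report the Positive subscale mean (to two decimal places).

Positive items: 2, 4, 9, 12, 18, 19.
Of these, item 4 is reverse-keyed; on a 1–4 scale, reversed = 5 − raw.
  item 2: 4
  item 4: 5 − 3 = 2
  item 9: 2
  item 12: 2
  item 18: 1
  item 19: 3
Sum = 4 + 2 + 2 + 2 + 1 + 3 = 14
Mean = 14 / 6 = 2.33

2.33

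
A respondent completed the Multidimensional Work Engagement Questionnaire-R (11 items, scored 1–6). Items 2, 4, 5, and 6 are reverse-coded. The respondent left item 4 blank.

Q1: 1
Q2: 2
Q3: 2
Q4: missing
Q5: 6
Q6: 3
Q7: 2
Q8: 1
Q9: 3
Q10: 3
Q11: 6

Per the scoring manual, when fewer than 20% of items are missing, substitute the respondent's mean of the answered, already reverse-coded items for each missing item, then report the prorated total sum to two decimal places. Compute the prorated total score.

30.80

Reverse-coded (reversed = (1+6) − raw = 7 − raw):
  item 2: 7 − 2 = 5
  item 5: 7 − 6 = 1
  item 6: 7 − 3 = 4
Completed scored items (10 of 11): 1, 5, 2, 1, 4, 2, 1, 3, 3, 6; sum = 28.
Person mean = 28 / 10 ≈ 2.8000
Prorated total = (28 / 10) × 11 = 30.80 (to 2 dp)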